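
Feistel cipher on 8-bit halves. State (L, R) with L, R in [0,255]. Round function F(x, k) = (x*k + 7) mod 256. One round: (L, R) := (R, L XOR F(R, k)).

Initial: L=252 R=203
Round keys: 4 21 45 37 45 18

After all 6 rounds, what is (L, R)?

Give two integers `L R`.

Round 1 (k=4): L=203 R=207
Round 2 (k=21): L=207 R=201
Round 3 (k=45): L=201 R=147
Round 4 (k=37): L=147 R=143
Round 5 (k=45): L=143 R=185
Round 6 (k=18): L=185 R=134

Answer: 185 134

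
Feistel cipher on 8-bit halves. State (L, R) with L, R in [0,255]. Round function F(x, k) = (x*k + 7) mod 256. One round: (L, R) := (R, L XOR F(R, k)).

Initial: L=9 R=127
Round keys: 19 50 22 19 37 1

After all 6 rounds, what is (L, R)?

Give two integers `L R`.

Round 1 (k=19): L=127 R=125
Round 2 (k=50): L=125 R=14
Round 3 (k=22): L=14 R=70
Round 4 (k=19): L=70 R=55
Round 5 (k=37): L=55 R=188
Round 6 (k=1): L=188 R=244

Answer: 188 244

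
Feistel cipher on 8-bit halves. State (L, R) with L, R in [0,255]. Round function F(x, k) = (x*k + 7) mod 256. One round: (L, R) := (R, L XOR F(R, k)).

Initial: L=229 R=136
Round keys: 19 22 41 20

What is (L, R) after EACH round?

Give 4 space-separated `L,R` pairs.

Round 1 (k=19): L=136 R=250
Round 2 (k=22): L=250 R=11
Round 3 (k=41): L=11 R=48
Round 4 (k=20): L=48 R=204

Answer: 136,250 250,11 11,48 48,204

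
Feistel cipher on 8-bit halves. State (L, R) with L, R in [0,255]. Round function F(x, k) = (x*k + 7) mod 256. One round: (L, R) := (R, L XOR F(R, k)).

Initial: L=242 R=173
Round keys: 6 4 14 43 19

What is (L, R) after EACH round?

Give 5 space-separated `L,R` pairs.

Answer: 173,231 231,14 14,44 44,101 101,170

Derivation:
Round 1 (k=6): L=173 R=231
Round 2 (k=4): L=231 R=14
Round 3 (k=14): L=14 R=44
Round 4 (k=43): L=44 R=101
Round 5 (k=19): L=101 R=170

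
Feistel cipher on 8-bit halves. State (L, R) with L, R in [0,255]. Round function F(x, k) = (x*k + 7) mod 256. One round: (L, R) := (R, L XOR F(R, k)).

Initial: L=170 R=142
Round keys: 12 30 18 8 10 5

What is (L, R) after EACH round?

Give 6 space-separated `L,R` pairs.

Answer: 142,5 5,19 19,88 88,212 212,23 23,174

Derivation:
Round 1 (k=12): L=142 R=5
Round 2 (k=30): L=5 R=19
Round 3 (k=18): L=19 R=88
Round 4 (k=8): L=88 R=212
Round 5 (k=10): L=212 R=23
Round 6 (k=5): L=23 R=174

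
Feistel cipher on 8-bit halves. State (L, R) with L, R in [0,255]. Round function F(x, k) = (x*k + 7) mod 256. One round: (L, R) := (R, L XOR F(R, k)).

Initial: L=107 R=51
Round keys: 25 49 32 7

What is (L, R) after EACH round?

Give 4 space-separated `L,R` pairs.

Round 1 (k=25): L=51 R=105
Round 2 (k=49): L=105 R=19
Round 3 (k=32): L=19 R=14
Round 4 (k=7): L=14 R=122

Answer: 51,105 105,19 19,14 14,122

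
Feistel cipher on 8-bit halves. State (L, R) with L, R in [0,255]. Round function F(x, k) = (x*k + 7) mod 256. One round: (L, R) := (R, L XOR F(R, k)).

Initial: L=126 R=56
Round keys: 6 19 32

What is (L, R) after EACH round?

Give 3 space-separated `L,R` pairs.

Round 1 (k=6): L=56 R=41
Round 2 (k=19): L=41 R=42
Round 3 (k=32): L=42 R=110

Answer: 56,41 41,42 42,110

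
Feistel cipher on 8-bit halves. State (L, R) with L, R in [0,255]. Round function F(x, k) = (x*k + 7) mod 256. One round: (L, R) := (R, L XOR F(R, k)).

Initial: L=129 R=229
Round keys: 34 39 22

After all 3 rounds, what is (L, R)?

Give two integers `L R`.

Round 1 (k=34): L=229 R=240
Round 2 (k=39): L=240 R=114
Round 3 (k=22): L=114 R=35

Answer: 114 35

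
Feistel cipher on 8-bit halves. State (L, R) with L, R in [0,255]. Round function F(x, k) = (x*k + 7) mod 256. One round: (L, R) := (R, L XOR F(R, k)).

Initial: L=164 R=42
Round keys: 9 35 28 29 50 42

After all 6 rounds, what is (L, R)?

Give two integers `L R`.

Round 1 (k=9): L=42 R=37
Round 2 (k=35): L=37 R=60
Round 3 (k=28): L=60 R=178
Round 4 (k=29): L=178 R=13
Round 5 (k=50): L=13 R=35
Round 6 (k=42): L=35 R=200

Answer: 35 200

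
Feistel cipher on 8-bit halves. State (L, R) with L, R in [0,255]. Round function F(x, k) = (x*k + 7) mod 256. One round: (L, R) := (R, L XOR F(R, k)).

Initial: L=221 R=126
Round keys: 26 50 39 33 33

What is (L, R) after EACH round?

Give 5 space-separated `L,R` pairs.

Answer: 126,14 14,189 189,220 220,222 222,121

Derivation:
Round 1 (k=26): L=126 R=14
Round 2 (k=50): L=14 R=189
Round 3 (k=39): L=189 R=220
Round 4 (k=33): L=220 R=222
Round 5 (k=33): L=222 R=121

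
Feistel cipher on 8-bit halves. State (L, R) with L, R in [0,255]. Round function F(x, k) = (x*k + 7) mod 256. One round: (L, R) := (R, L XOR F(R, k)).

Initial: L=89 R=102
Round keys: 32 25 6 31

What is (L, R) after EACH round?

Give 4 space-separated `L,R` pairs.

Answer: 102,158 158,19 19,231 231,19

Derivation:
Round 1 (k=32): L=102 R=158
Round 2 (k=25): L=158 R=19
Round 3 (k=6): L=19 R=231
Round 4 (k=31): L=231 R=19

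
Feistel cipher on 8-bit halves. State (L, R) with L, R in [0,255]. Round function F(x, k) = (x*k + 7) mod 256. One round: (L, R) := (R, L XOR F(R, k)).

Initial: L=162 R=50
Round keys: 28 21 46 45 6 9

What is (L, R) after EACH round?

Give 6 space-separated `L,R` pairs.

Answer: 50,221 221,26 26,110 110,71 71,223 223,153

Derivation:
Round 1 (k=28): L=50 R=221
Round 2 (k=21): L=221 R=26
Round 3 (k=46): L=26 R=110
Round 4 (k=45): L=110 R=71
Round 5 (k=6): L=71 R=223
Round 6 (k=9): L=223 R=153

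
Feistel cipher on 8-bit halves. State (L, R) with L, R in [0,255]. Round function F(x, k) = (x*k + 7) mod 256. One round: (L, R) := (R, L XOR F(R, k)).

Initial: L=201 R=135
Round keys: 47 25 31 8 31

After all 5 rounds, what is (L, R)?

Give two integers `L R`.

Round 1 (k=47): L=135 R=25
Round 2 (k=25): L=25 R=255
Round 3 (k=31): L=255 R=241
Round 4 (k=8): L=241 R=112
Round 5 (k=31): L=112 R=102

Answer: 112 102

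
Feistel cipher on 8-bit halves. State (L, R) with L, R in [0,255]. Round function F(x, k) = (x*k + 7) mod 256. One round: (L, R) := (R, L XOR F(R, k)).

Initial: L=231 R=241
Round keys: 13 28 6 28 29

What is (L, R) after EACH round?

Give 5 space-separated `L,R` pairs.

Round 1 (k=13): L=241 R=163
Round 2 (k=28): L=163 R=42
Round 3 (k=6): L=42 R=160
Round 4 (k=28): L=160 R=173
Round 5 (k=29): L=173 R=0

Answer: 241,163 163,42 42,160 160,173 173,0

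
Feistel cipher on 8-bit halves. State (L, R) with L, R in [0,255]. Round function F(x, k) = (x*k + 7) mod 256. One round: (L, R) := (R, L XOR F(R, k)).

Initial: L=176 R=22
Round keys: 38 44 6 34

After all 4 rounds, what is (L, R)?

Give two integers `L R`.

Answer: 142 222

Derivation:
Round 1 (k=38): L=22 R=251
Round 2 (k=44): L=251 R=61
Round 3 (k=6): L=61 R=142
Round 4 (k=34): L=142 R=222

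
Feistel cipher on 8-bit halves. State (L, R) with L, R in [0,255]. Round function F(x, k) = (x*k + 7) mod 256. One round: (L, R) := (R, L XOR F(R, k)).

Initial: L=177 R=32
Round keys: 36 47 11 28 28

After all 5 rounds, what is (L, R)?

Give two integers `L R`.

Answer: 102 27

Derivation:
Round 1 (k=36): L=32 R=54
Round 2 (k=47): L=54 R=209
Round 3 (k=11): L=209 R=52
Round 4 (k=28): L=52 R=102
Round 5 (k=28): L=102 R=27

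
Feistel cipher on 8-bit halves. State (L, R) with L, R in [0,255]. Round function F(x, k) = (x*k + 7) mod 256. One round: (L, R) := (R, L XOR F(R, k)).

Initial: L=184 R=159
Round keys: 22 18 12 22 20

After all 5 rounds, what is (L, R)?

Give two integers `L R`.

Round 1 (k=22): L=159 R=9
Round 2 (k=18): L=9 R=54
Round 3 (k=12): L=54 R=134
Round 4 (k=22): L=134 R=189
Round 5 (k=20): L=189 R=77

Answer: 189 77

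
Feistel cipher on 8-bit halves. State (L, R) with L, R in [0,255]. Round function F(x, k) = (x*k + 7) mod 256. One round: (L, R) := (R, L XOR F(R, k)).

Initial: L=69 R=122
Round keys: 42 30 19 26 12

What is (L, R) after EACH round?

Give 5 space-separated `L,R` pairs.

Answer: 122,78 78,81 81,68 68,190 190,171

Derivation:
Round 1 (k=42): L=122 R=78
Round 2 (k=30): L=78 R=81
Round 3 (k=19): L=81 R=68
Round 4 (k=26): L=68 R=190
Round 5 (k=12): L=190 R=171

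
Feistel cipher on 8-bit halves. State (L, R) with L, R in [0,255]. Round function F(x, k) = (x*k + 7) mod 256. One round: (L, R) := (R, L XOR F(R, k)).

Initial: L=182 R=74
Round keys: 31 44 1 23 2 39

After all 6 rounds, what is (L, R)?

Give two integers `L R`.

Answer: 66 216

Derivation:
Round 1 (k=31): L=74 R=75
Round 2 (k=44): L=75 R=161
Round 3 (k=1): L=161 R=227
Round 4 (k=23): L=227 R=205
Round 5 (k=2): L=205 R=66
Round 6 (k=39): L=66 R=216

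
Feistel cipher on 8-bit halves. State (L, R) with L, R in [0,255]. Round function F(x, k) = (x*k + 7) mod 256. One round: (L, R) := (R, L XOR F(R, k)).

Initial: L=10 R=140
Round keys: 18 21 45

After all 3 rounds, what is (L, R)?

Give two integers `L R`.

Answer: 12 246

Derivation:
Round 1 (k=18): L=140 R=213
Round 2 (k=21): L=213 R=12
Round 3 (k=45): L=12 R=246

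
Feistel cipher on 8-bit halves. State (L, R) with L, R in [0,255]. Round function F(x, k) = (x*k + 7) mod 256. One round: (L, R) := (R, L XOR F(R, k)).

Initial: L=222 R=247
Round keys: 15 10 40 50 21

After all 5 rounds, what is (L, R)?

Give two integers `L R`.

Answer: 237 129

Derivation:
Round 1 (k=15): L=247 R=94
Round 2 (k=10): L=94 R=68
Round 3 (k=40): L=68 R=249
Round 4 (k=50): L=249 R=237
Round 5 (k=21): L=237 R=129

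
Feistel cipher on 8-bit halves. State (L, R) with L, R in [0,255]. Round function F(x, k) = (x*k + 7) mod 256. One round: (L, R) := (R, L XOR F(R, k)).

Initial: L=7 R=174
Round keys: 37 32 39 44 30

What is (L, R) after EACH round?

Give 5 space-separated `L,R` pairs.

Answer: 174,42 42,233 233,172 172,126 126,103

Derivation:
Round 1 (k=37): L=174 R=42
Round 2 (k=32): L=42 R=233
Round 3 (k=39): L=233 R=172
Round 4 (k=44): L=172 R=126
Round 5 (k=30): L=126 R=103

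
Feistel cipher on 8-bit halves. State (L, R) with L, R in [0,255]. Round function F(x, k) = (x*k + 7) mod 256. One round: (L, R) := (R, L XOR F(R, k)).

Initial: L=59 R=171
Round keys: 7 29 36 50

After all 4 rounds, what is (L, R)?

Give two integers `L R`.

Round 1 (k=7): L=171 R=143
Round 2 (k=29): L=143 R=145
Round 3 (k=36): L=145 R=228
Round 4 (k=50): L=228 R=30

Answer: 228 30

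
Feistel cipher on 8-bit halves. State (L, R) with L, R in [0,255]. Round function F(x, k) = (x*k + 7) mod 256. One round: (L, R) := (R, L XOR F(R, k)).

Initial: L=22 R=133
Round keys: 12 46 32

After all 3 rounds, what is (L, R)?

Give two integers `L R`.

Round 1 (k=12): L=133 R=85
Round 2 (k=46): L=85 R=200
Round 3 (k=32): L=200 R=82

Answer: 200 82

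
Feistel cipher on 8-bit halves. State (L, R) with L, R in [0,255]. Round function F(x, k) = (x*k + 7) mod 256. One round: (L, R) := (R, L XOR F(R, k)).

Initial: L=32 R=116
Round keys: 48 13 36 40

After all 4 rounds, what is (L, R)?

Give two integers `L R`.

Answer: 120 113

Derivation:
Round 1 (k=48): L=116 R=231
Round 2 (k=13): L=231 R=182
Round 3 (k=36): L=182 R=120
Round 4 (k=40): L=120 R=113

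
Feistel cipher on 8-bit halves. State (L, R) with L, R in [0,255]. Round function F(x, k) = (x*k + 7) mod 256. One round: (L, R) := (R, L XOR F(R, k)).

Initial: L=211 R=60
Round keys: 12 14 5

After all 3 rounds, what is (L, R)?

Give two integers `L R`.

Answer: 3 18

Derivation:
Round 1 (k=12): L=60 R=4
Round 2 (k=14): L=4 R=3
Round 3 (k=5): L=3 R=18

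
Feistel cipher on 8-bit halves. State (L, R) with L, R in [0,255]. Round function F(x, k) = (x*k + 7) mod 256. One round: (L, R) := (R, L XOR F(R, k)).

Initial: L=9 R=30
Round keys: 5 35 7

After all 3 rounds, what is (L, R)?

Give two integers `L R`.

Round 1 (k=5): L=30 R=148
Round 2 (k=35): L=148 R=93
Round 3 (k=7): L=93 R=6

Answer: 93 6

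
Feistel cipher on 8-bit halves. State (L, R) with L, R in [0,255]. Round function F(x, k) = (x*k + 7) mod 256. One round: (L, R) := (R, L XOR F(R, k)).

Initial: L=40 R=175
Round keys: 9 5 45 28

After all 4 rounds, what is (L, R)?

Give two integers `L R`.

Answer: 79 33

Derivation:
Round 1 (k=9): L=175 R=6
Round 2 (k=5): L=6 R=138
Round 3 (k=45): L=138 R=79
Round 4 (k=28): L=79 R=33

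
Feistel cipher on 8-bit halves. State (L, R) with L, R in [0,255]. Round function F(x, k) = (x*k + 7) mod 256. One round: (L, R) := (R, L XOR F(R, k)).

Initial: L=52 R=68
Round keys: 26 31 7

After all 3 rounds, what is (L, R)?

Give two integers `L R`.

Round 1 (k=26): L=68 R=219
Round 2 (k=31): L=219 R=200
Round 3 (k=7): L=200 R=164

Answer: 200 164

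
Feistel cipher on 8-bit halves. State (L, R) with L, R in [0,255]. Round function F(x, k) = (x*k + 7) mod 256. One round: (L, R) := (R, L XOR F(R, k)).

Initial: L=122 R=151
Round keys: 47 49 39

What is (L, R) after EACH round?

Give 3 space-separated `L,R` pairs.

Round 1 (k=47): L=151 R=186
Round 2 (k=49): L=186 R=54
Round 3 (k=39): L=54 R=251

Answer: 151,186 186,54 54,251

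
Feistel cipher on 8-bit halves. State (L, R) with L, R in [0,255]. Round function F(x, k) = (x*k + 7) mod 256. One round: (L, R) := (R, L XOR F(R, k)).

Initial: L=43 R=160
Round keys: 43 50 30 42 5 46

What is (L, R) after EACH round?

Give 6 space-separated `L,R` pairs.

Round 1 (k=43): L=160 R=204
Round 2 (k=50): L=204 R=127
Round 3 (k=30): L=127 R=37
Round 4 (k=42): L=37 R=102
Round 5 (k=5): L=102 R=32
Round 6 (k=46): L=32 R=161

Answer: 160,204 204,127 127,37 37,102 102,32 32,161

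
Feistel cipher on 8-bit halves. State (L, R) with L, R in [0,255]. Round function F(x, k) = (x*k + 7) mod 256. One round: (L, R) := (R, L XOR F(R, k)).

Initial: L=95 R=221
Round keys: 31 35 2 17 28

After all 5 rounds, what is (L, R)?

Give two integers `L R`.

Answer: 212 223

Derivation:
Round 1 (k=31): L=221 R=149
Round 2 (k=35): L=149 R=187
Round 3 (k=2): L=187 R=232
Round 4 (k=17): L=232 R=212
Round 5 (k=28): L=212 R=223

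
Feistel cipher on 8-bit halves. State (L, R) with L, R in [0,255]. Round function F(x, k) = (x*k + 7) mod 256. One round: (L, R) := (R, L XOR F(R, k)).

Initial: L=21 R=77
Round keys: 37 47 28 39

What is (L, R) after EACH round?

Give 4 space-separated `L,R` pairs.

Answer: 77,61 61,119 119,54 54,54

Derivation:
Round 1 (k=37): L=77 R=61
Round 2 (k=47): L=61 R=119
Round 3 (k=28): L=119 R=54
Round 4 (k=39): L=54 R=54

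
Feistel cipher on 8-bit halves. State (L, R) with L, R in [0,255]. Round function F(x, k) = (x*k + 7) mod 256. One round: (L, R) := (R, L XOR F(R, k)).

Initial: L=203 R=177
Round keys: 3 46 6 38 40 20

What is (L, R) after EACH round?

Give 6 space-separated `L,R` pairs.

Answer: 177,209 209,36 36,14 14,63 63,209 209,100

Derivation:
Round 1 (k=3): L=177 R=209
Round 2 (k=46): L=209 R=36
Round 3 (k=6): L=36 R=14
Round 4 (k=38): L=14 R=63
Round 5 (k=40): L=63 R=209
Round 6 (k=20): L=209 R=100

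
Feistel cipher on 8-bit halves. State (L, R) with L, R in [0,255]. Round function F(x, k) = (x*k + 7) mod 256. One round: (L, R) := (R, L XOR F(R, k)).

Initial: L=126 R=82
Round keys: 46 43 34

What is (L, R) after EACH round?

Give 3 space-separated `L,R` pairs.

Round 1 (k=46): L=82 R=189
Round 2 (k=43): L=189 R=148
Round 3 (k=34): L=148 R=18

Answer: 82,189 189,148 148,18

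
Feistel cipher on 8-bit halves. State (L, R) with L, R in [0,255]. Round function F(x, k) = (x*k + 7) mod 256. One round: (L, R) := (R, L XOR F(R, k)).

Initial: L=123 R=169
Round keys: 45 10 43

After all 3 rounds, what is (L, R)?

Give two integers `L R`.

Answer: 100 20

Derivation:
Round 1 (k=45): L=169 R=199
Round 2 (k=10): L=199 R=100
Round 3 (k=43): L=100 R=20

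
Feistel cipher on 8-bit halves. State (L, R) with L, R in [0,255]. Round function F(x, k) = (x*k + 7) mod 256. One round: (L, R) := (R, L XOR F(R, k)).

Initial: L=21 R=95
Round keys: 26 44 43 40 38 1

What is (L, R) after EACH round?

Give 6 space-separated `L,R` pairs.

Round 1 (k=26): L=95 R=184
Round 2 (k=44): L=184 R=248
Round 3 (k=43): L=248 R=23
Round 4 (k=40): L=23 R=103
Round 5 (k=38): L=103 R=70
Round 6 (k=1): L=70 R=42

Answer: 95,184 184,248 248,23 23,103 103,70 70,42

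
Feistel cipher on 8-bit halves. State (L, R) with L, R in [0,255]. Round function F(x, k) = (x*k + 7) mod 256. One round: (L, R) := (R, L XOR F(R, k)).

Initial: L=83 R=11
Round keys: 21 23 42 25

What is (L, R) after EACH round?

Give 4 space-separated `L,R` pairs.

Answer: 11,189 189,9 9,60 60,234

Derivation:
Round 1 (k=21): L=11 R=189
Round 2 (k=23): L=189 R=9
Round 3 (k=42): L=9 R=60
Round 4 (k=25): L=60 R=234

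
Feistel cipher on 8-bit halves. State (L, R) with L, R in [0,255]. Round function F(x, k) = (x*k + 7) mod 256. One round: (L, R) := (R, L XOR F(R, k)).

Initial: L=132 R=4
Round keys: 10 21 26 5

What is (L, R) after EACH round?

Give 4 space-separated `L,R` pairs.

Round 1 (k=10): L=4 R=171
Round 2 (k=21): L=171 R=10
Round 3 (k=26): L=10 R=160
Round 4 (k=5): L=160 R=45

Answer: 4,171 171,10 10,160 160,45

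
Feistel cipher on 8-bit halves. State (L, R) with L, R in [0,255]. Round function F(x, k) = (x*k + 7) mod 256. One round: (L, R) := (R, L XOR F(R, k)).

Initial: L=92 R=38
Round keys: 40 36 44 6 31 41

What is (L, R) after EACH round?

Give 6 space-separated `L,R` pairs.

Round 1 (k=40): L=38 R=171
Round 2 (k=36): L=171 R=53
Round 3 (k=44): L=53 R=136
Round 4 (k=6): L=136 R=2
Round 5 (k=31): L=2 R=205
Round 6 (k=41): L=205 R=222

Answer: 38,171 171,53 53,136 136,2 2,205 205,222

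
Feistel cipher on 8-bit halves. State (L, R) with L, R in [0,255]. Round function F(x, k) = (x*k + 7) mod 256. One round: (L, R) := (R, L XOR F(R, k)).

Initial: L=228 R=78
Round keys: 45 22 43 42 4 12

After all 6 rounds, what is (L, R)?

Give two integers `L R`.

Answer: 190 157

Derivation:
Round 1 (k=45): L=78 R=89
Round 2 (k=22): L=89 R=227
Round 3 (k=43): L=227 R=113
Round 4 (k=42): L=113 R=114
Round 5 (k=4): L=114 R=190
Round 6 (k=12): L=190 R=157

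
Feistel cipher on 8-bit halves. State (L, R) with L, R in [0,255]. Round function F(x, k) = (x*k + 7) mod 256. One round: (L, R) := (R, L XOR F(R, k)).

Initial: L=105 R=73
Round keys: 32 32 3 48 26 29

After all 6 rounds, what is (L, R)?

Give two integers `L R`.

Round 1 (k=32): L=73 R=78
Round 2 (k=32): L=78 R=142
Round 3 (k=3): L=142 R=255
Round 4 (k=48): L=255 R=89
Round 5 (k=26): L=89 R=238
Round 6 (k=29): L=238 R=164

Answer: 238 164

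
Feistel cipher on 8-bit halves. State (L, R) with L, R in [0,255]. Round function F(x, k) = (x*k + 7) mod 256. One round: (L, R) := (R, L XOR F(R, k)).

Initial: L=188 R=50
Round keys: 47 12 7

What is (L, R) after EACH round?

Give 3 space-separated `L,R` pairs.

Answer: 50,137 137,65 65,71

Derivation:
Round 1 (k=47): L=50 R=137
Round 2 (k=12): L=137 R=65
Round 3 (k=7): L=65 R=71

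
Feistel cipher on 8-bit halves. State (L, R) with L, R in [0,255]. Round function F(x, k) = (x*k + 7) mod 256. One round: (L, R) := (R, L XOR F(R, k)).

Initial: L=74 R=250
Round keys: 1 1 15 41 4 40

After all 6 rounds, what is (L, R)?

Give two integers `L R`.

Answer: 199 12

Derivation:
Round 1 (k=1): L=250 R=75
Round 2 (k=1): L=75 R=168
Round 3 (k=15): L=168 R=148
Round 4 (k=41): L=148 R=19
Round 5 (k=4): L=19 R=199
Round 6 (k=40): L=199 R=12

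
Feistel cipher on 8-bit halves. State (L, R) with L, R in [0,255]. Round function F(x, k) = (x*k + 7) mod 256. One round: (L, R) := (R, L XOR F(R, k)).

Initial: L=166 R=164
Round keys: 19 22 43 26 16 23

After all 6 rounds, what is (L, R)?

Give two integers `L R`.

Answer: 80 27

Derivation:
Round 1 (k=19): L=164 R=149
Round 2 (k=22): L=149 R=113
Round 3 (k=43): L=113 R=151
Round 4 (k=26): L=151 R=44
Round 5 (k=16): L=44 R=80
Round 6 (k=23): L=80 R=27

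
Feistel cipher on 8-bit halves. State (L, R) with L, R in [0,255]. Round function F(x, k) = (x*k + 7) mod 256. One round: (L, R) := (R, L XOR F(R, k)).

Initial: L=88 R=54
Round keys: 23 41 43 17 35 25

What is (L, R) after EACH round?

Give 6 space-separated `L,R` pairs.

Round 1 (k=23): L=54 R=185
Round 2 (k=41): L=185 R=158
Round 3 (k=43): L=158 R=40
Round 4 (k=17): L=40 R=49
Round 5 (k=35): L=49 R=146
Round 6 (k=25): L=146 R=120

Answer: 54,185 185,158 158,40 40,49 49,146 146,120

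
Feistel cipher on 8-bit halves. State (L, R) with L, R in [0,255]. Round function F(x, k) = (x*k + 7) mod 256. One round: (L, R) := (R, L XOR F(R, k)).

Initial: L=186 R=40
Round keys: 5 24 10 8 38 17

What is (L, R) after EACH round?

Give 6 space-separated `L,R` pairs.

Round 1 (k=5): L=40 R=117
Round 2 (k=24): L=117 R=215
Round 3 (k=10): L=215 R=24
Round 4 (k=8): L=24 R=16
Round 5 (k=38): L=16 R=127
Round 6 (k=17): L=127 R=102

Answer: 40,117 117,215 215,24 24,16 16,127 127,102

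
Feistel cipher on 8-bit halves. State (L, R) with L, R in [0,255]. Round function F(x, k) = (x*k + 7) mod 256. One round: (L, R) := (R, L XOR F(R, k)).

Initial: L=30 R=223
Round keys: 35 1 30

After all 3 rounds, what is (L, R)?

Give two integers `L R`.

Round 1 (k=35): L=223 R=154
Round 2 (k=1): L=154 R=126
Round 3 (k=30): L=126 R=81

Answer: 126 81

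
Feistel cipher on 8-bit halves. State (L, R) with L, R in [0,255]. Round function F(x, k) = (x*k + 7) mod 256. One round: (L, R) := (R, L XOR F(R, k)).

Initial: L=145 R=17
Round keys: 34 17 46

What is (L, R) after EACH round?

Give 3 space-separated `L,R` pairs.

Answer: 17,216 216,78 78,211

Derivation:
Round 1 (k=34): L=17 R=216
Round 2 (k=17): L=216 R=78
Round 3 (k=46): L=78 R=211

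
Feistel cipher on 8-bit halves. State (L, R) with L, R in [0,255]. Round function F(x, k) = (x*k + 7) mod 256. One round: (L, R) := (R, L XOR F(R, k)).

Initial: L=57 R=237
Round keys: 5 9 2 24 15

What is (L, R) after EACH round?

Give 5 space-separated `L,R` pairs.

Answer: 237,145 145,205 205,48 48,74 74,109

Derivation:
Round 1 (k=5): L=237 R=145
Round 2 (k=9): L=145 R=205
Round 3 (k=2): L=205 R=48
Round 4 (k=24): L=48 R=74
Round 5 (k=15): L=74 R=109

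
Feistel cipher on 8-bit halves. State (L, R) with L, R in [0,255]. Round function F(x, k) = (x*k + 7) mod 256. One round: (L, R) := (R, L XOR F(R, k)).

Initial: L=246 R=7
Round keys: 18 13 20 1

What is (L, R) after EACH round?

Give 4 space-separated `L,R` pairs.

Answer: 7,115 115,217 217,136 136,86

Derivation:
Round 1 (k=18): L=7 R=115
Round 2 (k=13): L=115 R=217
Round 3 (k=20): L=217 R=136
Round 4 (k=1): L=136 R=86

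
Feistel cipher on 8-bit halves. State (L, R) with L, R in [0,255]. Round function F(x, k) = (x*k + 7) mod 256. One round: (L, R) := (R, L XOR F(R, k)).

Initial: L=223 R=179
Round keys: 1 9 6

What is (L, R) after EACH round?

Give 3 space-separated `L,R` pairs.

Answer: 179,101 101,39 39,148

Derivation:
Round 1 (k=1): L=179 R=101
Round 2 (k=9): L=101 R=39
Round 3 (k=6): L=39 R=148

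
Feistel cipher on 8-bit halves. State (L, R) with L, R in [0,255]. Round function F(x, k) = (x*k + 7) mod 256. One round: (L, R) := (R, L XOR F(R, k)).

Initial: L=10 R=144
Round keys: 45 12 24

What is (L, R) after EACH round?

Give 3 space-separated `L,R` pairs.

Round 1 (k=45): L=144 R=93
Round 2 (k=12): L=93 R=243
Round 3 (k=24): L=243 R=146

Answer: 144,93 93,243 243,146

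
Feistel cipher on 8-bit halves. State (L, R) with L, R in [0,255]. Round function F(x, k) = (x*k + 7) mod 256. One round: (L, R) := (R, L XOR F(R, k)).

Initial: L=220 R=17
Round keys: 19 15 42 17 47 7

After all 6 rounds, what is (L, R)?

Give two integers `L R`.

Answer: 142 1

Derivation:
Round 1 (k=19): L=17 R=150
Round 2 (k=15): L=150 R=192
Round 3 (k=42): L=192 R=17
Round 4 (k=17): L=17 R=232
Round 5 (k=47): L=232 R=142
Round 6 (k=7): L=142 R=1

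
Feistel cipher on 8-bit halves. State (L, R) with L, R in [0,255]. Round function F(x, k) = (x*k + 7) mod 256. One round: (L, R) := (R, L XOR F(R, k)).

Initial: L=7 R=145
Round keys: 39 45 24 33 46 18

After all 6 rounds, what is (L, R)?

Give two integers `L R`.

Round 1 (k=39): L=145 R=25
Round 2 (k=45): L=25 R=253
Round 3 (k=24): L=253 R=166
Round 4 (k=33): L=166 R=144
Round 5 (k=46): L=144 R=65
Round 6 (k=18): L=65 R=9

Answer: 65 9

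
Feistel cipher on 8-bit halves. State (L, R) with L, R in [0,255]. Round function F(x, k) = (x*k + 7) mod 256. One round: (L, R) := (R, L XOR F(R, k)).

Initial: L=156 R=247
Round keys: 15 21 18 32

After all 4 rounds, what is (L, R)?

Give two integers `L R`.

Answer: 147 195

Derivation:
Round 1 (k=15): L=247 R=28
Round 2 (k=21): L=28 R=164
Round 3 (k=18): L=164 R=147
Round 4 (k=32): L=147 R=195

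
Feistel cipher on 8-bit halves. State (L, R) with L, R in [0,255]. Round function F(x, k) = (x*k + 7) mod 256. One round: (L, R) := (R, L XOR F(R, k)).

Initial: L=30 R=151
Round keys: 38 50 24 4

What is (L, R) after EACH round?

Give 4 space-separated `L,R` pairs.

Round 1 (k=38): L=151 R=111
Round 2 (k=50): L=111 R=34
Round 3 (k=24): L=34 R=88
Round 4 (k=4): L=88 R=69

Answer: 151,111 111,34 34,88 88,69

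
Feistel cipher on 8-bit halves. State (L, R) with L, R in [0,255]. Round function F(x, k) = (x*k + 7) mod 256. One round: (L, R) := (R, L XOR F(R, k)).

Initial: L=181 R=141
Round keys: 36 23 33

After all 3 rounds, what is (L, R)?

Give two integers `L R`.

Round 1 (k=36): L=141 R=110
Round 2 (k=23): L=110 R=100
Round 3 (k=33): L=100 R=133

Answer: 100 133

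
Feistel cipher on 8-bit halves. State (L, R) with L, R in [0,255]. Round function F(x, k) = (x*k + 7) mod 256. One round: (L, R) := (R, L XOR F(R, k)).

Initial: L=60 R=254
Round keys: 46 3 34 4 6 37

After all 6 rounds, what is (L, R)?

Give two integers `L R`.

Round 1 (k=46): L=254 R=151
Round 2 (k=3): L=151 R=50
Round 3 (k=34): L=50 R=60
Round 4 (k=4): L=60 R=197
Round 5 (k=6): L=197 R=153
Round 6 (k=37): L=153 R=225

Answer: 153 225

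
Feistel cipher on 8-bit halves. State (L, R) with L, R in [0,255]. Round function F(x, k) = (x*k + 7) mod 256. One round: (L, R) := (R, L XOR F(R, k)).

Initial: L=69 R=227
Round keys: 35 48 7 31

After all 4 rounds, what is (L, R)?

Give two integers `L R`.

Answer: 198 21

Derivation:
Round 1 (k=35): L=227 R=85
Round 2 (k=48): L=85 R=20
Round 3 (k=7): L=20 R=198
Round 4 (k=31): L=198 R=21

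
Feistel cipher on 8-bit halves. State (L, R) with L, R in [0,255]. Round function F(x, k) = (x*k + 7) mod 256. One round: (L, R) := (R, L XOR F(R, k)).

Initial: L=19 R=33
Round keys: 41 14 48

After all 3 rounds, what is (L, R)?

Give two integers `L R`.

Answer: 144 68

Derivation:
Round 1 (k=41): L=33 R=67
Round 2 (k=14): L=67 R=144
Round 3 (k=48): L=144 R=68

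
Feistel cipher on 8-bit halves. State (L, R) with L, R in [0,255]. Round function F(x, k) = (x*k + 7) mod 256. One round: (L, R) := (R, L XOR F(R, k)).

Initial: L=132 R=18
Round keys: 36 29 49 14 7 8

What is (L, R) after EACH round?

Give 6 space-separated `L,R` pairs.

Answer: 18,11 11,84 84,16 16,179 179,252 252,84

Derivation:
Round 1 (k=36): L=18 R=11
Round 2 (k=29): L=11 R=84
Round 3 (k=49): L=84 R=16
Round 4 (k=14): L=16 R=179
Round 5 (k=7): L=179 R=252
Round 6 (k=8): L=252 R=84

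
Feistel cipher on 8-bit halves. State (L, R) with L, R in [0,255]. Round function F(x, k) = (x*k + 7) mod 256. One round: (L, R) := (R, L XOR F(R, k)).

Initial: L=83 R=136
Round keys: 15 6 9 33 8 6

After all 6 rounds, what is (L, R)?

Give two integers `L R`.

Round 1 (k=15): L=136 R=172
Round 2 (k=6): L=172 R=135
Round 3 (k=9): L=135 R=106
Round 4 (k=33): L=106 R=54
Round 5 (k=8): L=54 R=221
Round 6 (k=6): L=221 R=3

Answer: 221 3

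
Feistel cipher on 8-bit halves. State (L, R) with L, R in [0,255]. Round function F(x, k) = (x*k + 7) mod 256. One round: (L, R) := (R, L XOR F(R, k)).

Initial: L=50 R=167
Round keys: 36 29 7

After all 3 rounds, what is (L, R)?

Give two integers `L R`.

Round 1 (k=36): L=167 R=177
Round 2 (k=29): L=177 R=179
Round 3 (k=7): L=179 R=93

Answer: 179 93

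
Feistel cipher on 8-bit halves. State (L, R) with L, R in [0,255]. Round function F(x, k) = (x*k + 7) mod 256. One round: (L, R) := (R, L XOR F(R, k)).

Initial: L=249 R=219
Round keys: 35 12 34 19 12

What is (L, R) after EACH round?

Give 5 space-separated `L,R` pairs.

Answer: 219,1 1,200 200,150 150,225 225,5

Derivation:
Round 1 (k=35): L=219 R=1
Round 2 (k=12): L=1 R=200
Round 3 (k=34): L=200 R=150
Round 4 (k=19): L=150 R=225
Round 5 (k=12): L=225 R=5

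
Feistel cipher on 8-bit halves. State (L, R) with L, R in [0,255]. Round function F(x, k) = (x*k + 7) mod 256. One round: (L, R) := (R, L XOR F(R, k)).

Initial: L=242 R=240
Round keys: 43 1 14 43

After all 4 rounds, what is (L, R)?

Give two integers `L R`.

Answer: 170 201

Derivation:
Round 1 (k=43): L=240 R=165
Round 2 (k=1): L=165 R=92
Round 3 (k=14): L=92 R=170
Round 4 (k=43): L=170 R=201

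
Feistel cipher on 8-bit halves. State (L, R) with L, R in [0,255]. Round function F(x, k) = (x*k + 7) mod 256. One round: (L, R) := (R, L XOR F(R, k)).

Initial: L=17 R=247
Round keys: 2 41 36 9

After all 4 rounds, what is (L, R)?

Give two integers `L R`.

Round 1 (k=2): L=247 R=228
Round 2 (k=41): L=228 R=124
Round 3 (k=36): L=124 R=147
Round 4 (k=9): L=147 R=78

Answer: 147 78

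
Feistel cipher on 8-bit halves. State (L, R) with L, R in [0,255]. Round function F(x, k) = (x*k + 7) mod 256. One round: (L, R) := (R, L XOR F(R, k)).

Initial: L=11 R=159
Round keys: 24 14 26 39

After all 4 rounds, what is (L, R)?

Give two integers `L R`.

Answer: 35 188

Derivation:
Round 1 (k=24): L=159 R=228
Round 2 (k=14): L=228 R=224
Round 3 (k=26): L=224 R=35
Round 4 (k=39): L=35 R=188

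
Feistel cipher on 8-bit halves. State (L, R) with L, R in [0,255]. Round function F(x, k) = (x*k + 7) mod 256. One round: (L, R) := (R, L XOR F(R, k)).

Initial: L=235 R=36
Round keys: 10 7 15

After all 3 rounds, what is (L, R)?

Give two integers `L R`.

Answer: 135 116

Derivation:
Round 1 (k=10): L=36 R=132
Round 2 (k=7): L=132 R=135
Round 3 (k=15): L=135 R=116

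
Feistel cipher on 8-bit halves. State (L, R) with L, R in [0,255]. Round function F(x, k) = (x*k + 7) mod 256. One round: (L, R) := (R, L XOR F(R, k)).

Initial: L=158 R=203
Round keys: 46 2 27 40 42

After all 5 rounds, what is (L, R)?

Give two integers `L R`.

Answer: 57 127

Derivation:
Round 1 (k=46): L=203 R=31
Round 2 (k=2): L=31 R=142
Round 3 (k=27): L=142 R=30
Round 4 (k=40): L=30 R=57
Round 5 (k=42): L=57 R=127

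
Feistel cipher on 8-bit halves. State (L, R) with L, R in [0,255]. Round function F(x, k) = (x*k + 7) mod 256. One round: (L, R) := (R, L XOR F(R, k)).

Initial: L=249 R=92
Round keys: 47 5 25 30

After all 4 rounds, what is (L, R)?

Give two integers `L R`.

Answer: 238 214

Derivation:
Round 1 (k=47): L=92 R=18
Round 2 (k=5): L=18 R=61
Round 3 (k=25): L=61 R=238
Round 4 (k=30): L=238 R=214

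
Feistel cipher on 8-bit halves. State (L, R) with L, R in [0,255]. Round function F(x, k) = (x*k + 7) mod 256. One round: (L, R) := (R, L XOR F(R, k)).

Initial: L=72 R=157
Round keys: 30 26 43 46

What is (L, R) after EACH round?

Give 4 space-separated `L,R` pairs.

Round 1 (k=30): L=157 R=37
Round 2 (k=26): L=37 R=84
Round 3 (k=43): L=84 R=6
Round 4 (k=46): L=6 R=79

Answer: 157,37 37,84 84,6 6,79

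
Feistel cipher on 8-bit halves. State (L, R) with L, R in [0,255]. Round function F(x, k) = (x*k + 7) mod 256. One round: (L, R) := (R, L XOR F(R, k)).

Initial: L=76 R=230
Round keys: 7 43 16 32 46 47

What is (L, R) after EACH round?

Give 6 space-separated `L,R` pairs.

Answer: 230,29 29,0 0,26 26,71 71,211 211,131

Derivation:
Round 1 (k=7): L=230 R=29
Round 2 (k=43): L=29 R=0
Round 3 (k=16): L=0 R=26
Round 4 (k=32): L=26 R=71
Round 5 (k=46): L=71 R=211
Round 6 (k=47): L=211 R=131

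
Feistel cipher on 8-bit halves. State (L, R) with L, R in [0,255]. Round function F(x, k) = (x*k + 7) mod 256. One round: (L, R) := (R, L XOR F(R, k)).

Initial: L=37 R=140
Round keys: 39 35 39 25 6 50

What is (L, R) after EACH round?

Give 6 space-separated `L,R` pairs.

Round 1 (k=39): L=140 R=126
Round 2 (k=35): L=126 R=205
Round 3 (k=39): L=205 R=60
Round 4 (k=25): L=60 R=46
Round 5 (k=6): L=46 R=39
Round 6 (k=50): L=39 R=139

Answer: 140,126 126,205 205,60 60,46 46,39 39,139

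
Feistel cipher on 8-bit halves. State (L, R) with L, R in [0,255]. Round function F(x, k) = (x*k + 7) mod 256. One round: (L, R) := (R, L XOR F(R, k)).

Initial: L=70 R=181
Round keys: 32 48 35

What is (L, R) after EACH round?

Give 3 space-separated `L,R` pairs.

Answer: 181,225 225,130 130,44

Derivation:
Round 1 (k=32): L=181 R=225
Round 2 (k=48): L=225 R=130
Round 3 (k=35): L=130 R=44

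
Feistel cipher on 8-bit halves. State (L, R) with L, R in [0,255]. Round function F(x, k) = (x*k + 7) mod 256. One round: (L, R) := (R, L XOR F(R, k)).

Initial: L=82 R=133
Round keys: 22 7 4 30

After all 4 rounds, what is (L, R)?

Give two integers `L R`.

Round 1 (k=22): L=133 R=39
Round 2 (k=7): L=39 R=157
Round 3 (k=4): L=157 R=92
Round 4 (k=30): L=92 R=82

Answer: 92 82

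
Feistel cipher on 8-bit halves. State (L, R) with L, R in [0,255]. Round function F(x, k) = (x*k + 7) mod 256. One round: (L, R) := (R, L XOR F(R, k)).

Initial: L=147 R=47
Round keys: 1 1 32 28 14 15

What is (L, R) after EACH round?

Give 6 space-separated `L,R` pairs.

Round 1 (k=1): L=47 R=165
Round 2 (k=1): L=165 R=131
Round 3 (k=32): L=131 R=194
Round 4 (k=28): L=194 R=188
Round 5 (k=14): L=188 R=141
Round 6 (k=15): L=141 R=246

Answer: 47,165 165,131 131,194 194,188 188,141 141,246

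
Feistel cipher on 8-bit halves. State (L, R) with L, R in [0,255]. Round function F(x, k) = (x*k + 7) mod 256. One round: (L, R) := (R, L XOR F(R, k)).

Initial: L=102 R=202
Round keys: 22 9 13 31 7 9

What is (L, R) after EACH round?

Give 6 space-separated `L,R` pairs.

Answer: 202,5 5,254 254,232 232,225 225,198 198,28

Derivation:
Round 1 (k=22): L=202 R=5
Round 2 (k=9): L=5 R=254
Round 3 (k=13): L=254 R=232
Round 4 (k=31): L=232 R=225
Round 5 (k=7): L=225 R=198
Round 6 (k=9): L=198 R=28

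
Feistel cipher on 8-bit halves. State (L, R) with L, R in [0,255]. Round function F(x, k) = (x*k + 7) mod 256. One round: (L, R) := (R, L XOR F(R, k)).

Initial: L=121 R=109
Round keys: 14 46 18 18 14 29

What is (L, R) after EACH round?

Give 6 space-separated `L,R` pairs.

Answer: 109,132 132,210 210,79 79,71 71,166 166,146

Derivation:
Round 1 (k=14): L=109 R=132
Round 2 (k=46): L=132 R=210
Round 3 (k=18): L=210 R=79
Round 4 (k=18): L=79 R=71
Round 5 (k=14): L=71 R=166
Round 6 (k=29): L=166 R=146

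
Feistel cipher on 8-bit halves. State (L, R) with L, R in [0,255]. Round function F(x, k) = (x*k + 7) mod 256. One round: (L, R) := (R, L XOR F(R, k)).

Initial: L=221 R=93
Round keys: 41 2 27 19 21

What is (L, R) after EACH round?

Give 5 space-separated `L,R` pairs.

Answer: 93,49 49,52 52,178 178,9 9,118

Derivation:
Round 1 (k=41): L=93 R=49
Round 2 (k=2): L=49 R=52
Round 3 (k=27): L=52 R=178
Round 4 (k=19): L=178 R=9
Round 5 (k=21): L=9 R=118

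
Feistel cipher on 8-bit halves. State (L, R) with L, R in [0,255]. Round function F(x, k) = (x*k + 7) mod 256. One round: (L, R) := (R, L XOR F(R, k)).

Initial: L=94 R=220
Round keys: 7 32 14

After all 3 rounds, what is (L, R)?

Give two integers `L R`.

Answer: 123 148

Derivation:
Round 1 (k=7): L=220 R=85
Round 2 (k=32): L=85 R=123
Round 3 (k=14): L=123 R=148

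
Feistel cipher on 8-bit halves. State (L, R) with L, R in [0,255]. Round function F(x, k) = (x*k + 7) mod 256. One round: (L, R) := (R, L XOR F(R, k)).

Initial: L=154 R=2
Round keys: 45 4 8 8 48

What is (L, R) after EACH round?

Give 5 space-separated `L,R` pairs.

Round 1 (k=45): L=2 R=251
Round 2 (k=4): L=251 R=241
Round 3 (k=8): L=241 R=116
Round 4 (k=8): L=116 R=86
Round 5 (k=48): L=86 R=83

Answer: 2,251 251,241 241,116 116,86 86,83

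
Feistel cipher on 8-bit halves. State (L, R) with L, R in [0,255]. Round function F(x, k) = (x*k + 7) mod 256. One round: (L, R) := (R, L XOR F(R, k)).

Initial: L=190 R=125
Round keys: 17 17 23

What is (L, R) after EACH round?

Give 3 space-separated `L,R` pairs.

Answer: 125,234 234,236 236,209

Derivation:
Round 1 (k=17): L=125 R=234
Round 2 (k=17): L=234 R=236
Round 3 (k=23): L=236 R=209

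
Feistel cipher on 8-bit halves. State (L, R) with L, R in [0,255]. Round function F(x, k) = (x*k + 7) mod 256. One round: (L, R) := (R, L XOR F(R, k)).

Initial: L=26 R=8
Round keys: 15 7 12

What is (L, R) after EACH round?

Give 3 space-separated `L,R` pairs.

Answer: 8,101 101,194 194,122

Derivation:
Round 1 (k=15): L=8 R=101
Round 2 (k=7): L=101 R=194
Round 3 (k=12): L=194 R=122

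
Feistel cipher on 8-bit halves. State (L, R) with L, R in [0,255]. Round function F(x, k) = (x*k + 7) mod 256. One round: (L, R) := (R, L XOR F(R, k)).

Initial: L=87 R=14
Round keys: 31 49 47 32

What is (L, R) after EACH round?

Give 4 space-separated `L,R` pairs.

Round 1 (k=31): L=14 R=238
Round 2 (k=49): L=238 R=155
Round 3 (k=47): L=155 R=146
Round 4 (k=32): L=146 R=220

Answer: 14,238 238,155 155,146 146,220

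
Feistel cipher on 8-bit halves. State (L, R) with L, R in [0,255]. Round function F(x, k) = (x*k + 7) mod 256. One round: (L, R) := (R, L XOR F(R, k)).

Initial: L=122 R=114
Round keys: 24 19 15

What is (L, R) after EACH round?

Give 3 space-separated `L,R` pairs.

Round 1 (k=24): L=114 R=205
Round 2 (k=19): L=205 R=76
Round 3 (k=15): L=76 R=182

Answer: 114,205 205,76 76,182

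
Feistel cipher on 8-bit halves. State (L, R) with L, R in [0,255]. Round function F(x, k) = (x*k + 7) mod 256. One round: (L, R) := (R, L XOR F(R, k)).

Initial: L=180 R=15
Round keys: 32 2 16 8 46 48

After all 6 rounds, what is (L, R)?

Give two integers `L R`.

Round 1 (k=32): L=15 R=83
Round 2 (k=2): L=83 R=162
Round 3 (k=16): L=162 R=116
Round 4 (k=8): L=116 R=5
Round 5 (k=46): L=5 R=153
Round 6 (k=48): L=153 R=178

Answer: 153 178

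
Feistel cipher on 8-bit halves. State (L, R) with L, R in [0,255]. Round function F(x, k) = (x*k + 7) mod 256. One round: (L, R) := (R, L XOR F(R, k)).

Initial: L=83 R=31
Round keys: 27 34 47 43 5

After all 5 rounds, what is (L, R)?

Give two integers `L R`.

Answer: 215 136

Derivation:
Round 1 (k=27): L=31 R=31
Round 2 (k=34): L=31 R=58
Round 3 (k=47): L=58 R=178
Round 4 (k=43): L=178 R=215
Round 5 (k=5): L=215 R=136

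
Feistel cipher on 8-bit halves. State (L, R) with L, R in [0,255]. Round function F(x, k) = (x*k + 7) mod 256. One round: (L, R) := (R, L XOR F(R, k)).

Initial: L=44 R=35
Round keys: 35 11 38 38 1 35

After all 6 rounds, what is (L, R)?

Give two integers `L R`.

Answer: 179 17

Derivation:
Round 1 (k=35): L=35 R=252
Round 2 (k=11): L=252 R=248
Round 3 (k=38): L=248 R=43
Round 4 (k=38): L=43 R=145
Round 5 (k=1): L=145 R=179
Round 6 (k=35): L=179 R=17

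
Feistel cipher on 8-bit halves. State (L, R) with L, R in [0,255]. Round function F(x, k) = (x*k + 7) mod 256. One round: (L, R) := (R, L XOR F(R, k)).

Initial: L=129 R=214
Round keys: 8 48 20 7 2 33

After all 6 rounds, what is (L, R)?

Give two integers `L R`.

Round 1 (k=8): L=214 R=54
Round 2 (k=48): L=54 R=241
Round 3 (k=20): L=241 R=237
Round 4 (k=7): L=237 R=115
Round 5 (k=2): L=115 R=0
Round 6 (k=33): L=0 R=116

Answer: 0 116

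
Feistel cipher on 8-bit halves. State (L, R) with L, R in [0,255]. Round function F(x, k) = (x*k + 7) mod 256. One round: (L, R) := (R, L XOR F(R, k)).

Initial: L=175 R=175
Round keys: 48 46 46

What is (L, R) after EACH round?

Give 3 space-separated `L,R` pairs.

Round 1 (k=48): L=175 R=120
Round 2 (k=46): L=120 R=56
Round 3 (k=46): L=56 R=111

Answer: 175,120 120,56 56,111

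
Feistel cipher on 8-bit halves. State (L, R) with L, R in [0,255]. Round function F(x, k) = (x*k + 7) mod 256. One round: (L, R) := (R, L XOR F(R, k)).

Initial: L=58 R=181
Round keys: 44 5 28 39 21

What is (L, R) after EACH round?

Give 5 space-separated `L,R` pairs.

Round 1 (k=44): L=181 R=25
Round 2 (k=5): L=25 R=49
Round 3 (k=28): L=49 R=122
Round 4 (k=39): L=122 R=172
Round 5 (k=21): L=172 R=89

Answer: 181,25 25,49 49,122 122,172 172,89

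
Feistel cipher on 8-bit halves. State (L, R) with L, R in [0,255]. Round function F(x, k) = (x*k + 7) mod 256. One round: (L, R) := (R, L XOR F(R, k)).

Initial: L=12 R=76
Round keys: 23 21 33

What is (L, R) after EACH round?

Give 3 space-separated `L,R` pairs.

Answer: 76,215 215,230 230,122

Derivation:
Round 1 (k=23): L=76 R=215
Round 2 (k=21): L=215 R=230
Round 3 (k=33): L=230 R=122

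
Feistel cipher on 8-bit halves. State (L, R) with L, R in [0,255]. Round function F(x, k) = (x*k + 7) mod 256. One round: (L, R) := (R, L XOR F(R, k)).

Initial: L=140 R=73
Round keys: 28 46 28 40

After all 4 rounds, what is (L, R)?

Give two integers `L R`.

Answer: 200 183

Derivation:
Round 1 (k=28): L=73 R=143
Round 2 (k=46): L=143 R=240
Round 3 (k=28): L=240 R=200
Round 4 (k=40): L=200 R=183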